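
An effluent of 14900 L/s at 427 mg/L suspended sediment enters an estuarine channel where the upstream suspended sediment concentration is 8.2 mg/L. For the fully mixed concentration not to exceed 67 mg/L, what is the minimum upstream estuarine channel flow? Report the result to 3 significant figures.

91200 L/s

Set C_mix = 67: (Q·8.200 + 14900·427.0) / (Q + 14900) = 67
→ Q = 14900·(427.0 − 67)/(67 − 8.200) = 91220 L/s.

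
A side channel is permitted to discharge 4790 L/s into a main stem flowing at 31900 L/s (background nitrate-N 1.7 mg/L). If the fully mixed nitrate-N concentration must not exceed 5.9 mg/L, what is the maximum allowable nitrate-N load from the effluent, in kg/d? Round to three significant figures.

14000 kg/d

Mass balance at the limit: 31900·1.700 + 4790·Cₑ = 36690·5.9 → Cₑ = 33.87 mg/L.
4790 L/s = 4.790 m³/s. Load = 4.790 m³/s × 33.87 g/m³ × 86 400 s/d = 14020 kg/d.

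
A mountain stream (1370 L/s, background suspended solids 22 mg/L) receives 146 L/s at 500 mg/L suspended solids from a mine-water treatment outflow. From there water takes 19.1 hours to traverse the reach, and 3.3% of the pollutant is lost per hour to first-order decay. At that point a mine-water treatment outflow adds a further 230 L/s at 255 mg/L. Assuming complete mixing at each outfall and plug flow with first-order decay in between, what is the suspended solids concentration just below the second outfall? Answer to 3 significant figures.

Conservation of mass: C = (1370·22.00 + 146.0·500.0) / 1516 = 103100/1516 = 68.03 mg/L; combined flow 1516 L/s.
3.3%/h lost → k = −ln(1 − 0.033) = 0.03356 h⁻¹.
Applying C = C₀e^(−kt): 68.03 × 0.5268 = 35.84 mg/L.
Second outfall: C = (1516·35.84 + 230.0·255.0)/1746 = 64.71 mg/L.

64.7 mg/L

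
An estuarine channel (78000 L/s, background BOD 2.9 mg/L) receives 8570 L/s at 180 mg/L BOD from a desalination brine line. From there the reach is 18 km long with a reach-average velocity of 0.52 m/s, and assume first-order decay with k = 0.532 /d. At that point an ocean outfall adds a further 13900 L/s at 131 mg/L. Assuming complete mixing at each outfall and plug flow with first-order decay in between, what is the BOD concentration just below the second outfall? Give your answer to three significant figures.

32.3 mg/L

Mixed concentration C = ΣQC/ΣQ = (78000·2.900 + 8570·180.0) / 86570 = 1769000/86570 = 20.43 mg/L; combined flow 86570 L/s.
Travel time t = 18·1000 / 0.52 = 34620 s = 9.615 h.
Decay over the reach: 20.43·exp(−kt) = 20.43·0.8080 = 16.51 mg/L.
Second outfall: C = (86570·16.51 + 13900·131.0)/100500 = 32.35 mg/L.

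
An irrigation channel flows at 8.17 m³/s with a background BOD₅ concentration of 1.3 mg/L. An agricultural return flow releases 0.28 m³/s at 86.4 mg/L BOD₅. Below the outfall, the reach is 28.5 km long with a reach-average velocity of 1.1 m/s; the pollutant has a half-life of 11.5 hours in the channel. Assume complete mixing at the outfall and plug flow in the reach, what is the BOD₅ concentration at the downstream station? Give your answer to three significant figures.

2.67 mg/L

Flow-weighted average: C = (8.170·1.300 + 0.2800·86.40) / 8.450 = 34.81/8.450 = 4.120 mg/L.
Travel time t = 28.5·1000 / 1.1 = 25910 s = 7.197 h.
Half-life 11.5 h → k = ln 2 / 11.5 = 0.06027 h⁻¹ = 1.447 d⁻¹.
First-order decay: C = 4.120·exp(−k·t) = 4.120·0.6480 = 2.670 mg/L.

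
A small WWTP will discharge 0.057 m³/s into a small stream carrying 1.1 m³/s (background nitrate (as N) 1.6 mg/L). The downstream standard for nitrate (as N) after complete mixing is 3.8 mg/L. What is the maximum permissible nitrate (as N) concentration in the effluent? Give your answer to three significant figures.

At the limit, (Qr·Cr + Qe·Cₑ)/(Qr + Qe) = 3.8:
Cₑ = (1.157·3.8 − 1.100·1.600) / 0.05700 = 46.26 mg/L.

46.3 mg/L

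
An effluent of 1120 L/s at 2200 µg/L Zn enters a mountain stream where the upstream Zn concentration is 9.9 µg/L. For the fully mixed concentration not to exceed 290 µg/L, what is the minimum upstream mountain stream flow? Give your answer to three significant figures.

Set C_mix = 290: (Q·9.900 + 1120·2200) / (Q + 1120) = 290
→ Q = 1120·(2200 − 290)/(290 − 9.900) = 7637 L/s.

7640 L/s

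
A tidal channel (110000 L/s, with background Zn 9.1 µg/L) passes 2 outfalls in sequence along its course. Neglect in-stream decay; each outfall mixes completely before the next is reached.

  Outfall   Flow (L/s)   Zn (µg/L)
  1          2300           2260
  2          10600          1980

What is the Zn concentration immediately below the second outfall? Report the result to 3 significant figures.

Below outfall 1: Q → 112300 L/s, C = (110000·9.100 + 2300·2260)/112300 = 55.20 µg/L.
Below outfall 2: Q → 122900 L/s, C = (112300·55.20 + 10600·1980)/122900 = 221.2 µg/L.

221 µg/L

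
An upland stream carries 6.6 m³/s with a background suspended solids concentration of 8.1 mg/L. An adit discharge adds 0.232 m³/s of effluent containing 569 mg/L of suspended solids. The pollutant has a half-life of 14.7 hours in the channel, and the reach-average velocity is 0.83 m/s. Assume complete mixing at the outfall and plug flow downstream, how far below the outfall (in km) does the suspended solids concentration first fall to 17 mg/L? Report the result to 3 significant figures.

Conservation of mass: C = (6.600·8.100 + 0.2320·569.0) / 6.832 = 185.5/6.832 = 27.15 mg/L.
Half-life 14.7 h → k = ln 2 / 14.7 = 0.04715 h⁻¹ = 1.132 d⁻¹.
Set 27.15·exp(−k·t) = 17 → t = ln(27.15/17)/k = 35730 s = 9.926 h.
Distance = v·t = 0.83·35730 = 29660 m = 29.66 km.

29.7 km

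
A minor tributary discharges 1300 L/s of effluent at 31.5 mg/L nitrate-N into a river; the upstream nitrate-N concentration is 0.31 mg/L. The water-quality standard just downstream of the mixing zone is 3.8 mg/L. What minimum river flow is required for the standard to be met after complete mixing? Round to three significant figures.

10300 L/s

Set C_mix = 3.8: (Q·0.3100 + 1300·31.50) / (Q + 1300) = 3.8
→ Q = 1300·(31.50 − 3.8)/(3.8 − 0.3100) = 10320 L/s.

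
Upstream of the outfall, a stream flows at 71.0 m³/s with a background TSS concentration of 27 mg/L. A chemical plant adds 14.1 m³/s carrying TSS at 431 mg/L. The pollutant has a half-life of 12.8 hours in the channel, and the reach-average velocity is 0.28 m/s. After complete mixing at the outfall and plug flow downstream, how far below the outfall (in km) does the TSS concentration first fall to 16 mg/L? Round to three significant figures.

32.9 km

After mixing, C = (71.00·27.00 + 14.10·431.0) / 85.10 = 7994/85.10 = 93.94 mg/L.
Half-life 12.8 h → k = ln 2 / 12.8 = 0.05415 h⁻¹ = 1.300 d⁻¹.
Set 93.94·exp(−k·t) = 16 → t = ln(93.94/16)/k = 117700 s = 32.69 h.
Distance = v·t = 0.28·117700 = 32950 m = 32.95 km.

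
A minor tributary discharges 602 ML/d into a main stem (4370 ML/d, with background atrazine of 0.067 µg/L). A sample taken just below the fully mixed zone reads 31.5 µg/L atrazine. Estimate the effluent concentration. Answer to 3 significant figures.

Mass balance: 4370·0.06700 + 602.0·Cₑ = 4972·31.50
→ Cₑ = (4972·31.50 − 4370·0.06700) / 602.0 = 259.7 µg/L.

260 µg/L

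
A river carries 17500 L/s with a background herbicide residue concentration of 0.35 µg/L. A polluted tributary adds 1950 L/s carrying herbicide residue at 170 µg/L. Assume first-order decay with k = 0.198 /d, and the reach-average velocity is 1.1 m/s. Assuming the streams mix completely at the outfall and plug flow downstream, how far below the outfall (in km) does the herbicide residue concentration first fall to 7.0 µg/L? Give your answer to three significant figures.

Flow-weighted average: C = (17500·0.3500 + 1950·170.0) / 19450 = 337600/19450 = 17.36 µg/L.
Set 17.36·exp(−k·t) = 7.0 → t = ln(17.36/7.0)/k = 396300 s = 110.1 h.
Distance = v·t = 1.1·396300 = 435900 m = 435.9 km.

436 km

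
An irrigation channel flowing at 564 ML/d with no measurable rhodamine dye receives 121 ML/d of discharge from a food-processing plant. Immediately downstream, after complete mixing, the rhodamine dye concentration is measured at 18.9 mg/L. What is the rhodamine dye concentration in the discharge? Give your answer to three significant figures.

Mass balance: 564.0·0 + 121.0·Cₑ = 685.0·18.90
→ Cₑ = (685.0·18.90 − 564.0·0) / 121.0 = 107.0 mg/L.

107 mg/L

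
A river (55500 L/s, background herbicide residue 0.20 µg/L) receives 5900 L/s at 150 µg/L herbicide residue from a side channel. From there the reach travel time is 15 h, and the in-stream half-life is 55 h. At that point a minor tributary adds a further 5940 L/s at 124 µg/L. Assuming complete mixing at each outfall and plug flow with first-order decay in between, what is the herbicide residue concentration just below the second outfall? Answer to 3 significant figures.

Conservation of mass: C = (55500·0.2000 + 5900·150.0) / 61400 = 896100/61400 = 14.59 µg/L; combined flow 61400 L/s.
Half-life 55 h → k = ln 2 / 55 = 0.01260 h⁻¹ = 0.3025 d⁻¹.
Decay over the reach: 14.59·exp(−kt) = 14.59·0.8278 = 12.08 µg/L.
Second outfall: C = (61400·12.08 + 5940·124.0)/67340 = 21.95 µg/L.

22.0 µg/L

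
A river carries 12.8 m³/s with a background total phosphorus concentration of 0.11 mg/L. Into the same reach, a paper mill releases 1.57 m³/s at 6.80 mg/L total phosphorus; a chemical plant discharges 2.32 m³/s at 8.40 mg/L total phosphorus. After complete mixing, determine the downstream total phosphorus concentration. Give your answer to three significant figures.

1.89 mg/L

Mixed concentration C = ΣQC/ΣQ = (12.80·0.1100 + 1.570·6.800 + 2.320·8.400) / 16.69 = 31.57/16.69 = 1.892 mg/L.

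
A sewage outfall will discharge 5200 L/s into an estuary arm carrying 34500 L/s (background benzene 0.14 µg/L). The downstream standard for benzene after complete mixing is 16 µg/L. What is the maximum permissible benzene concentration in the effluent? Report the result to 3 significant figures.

121 µg/L

At the limit, (Qr·Cr + Qe·Cₑ)/(Qr + Qe) = 16:
Cₑ = (39700·16 − 34500·0.1400) / 5200 = 121.2 µg/L.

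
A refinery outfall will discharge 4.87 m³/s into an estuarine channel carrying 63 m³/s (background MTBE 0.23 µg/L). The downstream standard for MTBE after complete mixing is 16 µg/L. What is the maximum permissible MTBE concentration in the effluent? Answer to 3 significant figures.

220 µg/L

At the limit, (Qr·Cr + Qe·Cₑ)/(Qr + Qe) = 16:
Cₑ = (67.87·16 − 63.00·0.2300) / 4.870 = 220.0 µg/L.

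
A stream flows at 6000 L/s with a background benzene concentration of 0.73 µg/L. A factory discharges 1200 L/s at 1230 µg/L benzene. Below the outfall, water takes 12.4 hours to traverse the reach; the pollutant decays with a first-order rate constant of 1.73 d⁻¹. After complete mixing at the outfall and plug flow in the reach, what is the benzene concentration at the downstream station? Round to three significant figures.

84.1 µg/L

After mixing, C = (6000·0.7300 + 1200·1230) / 7200 = 1480000/7200 = 205.6 µg/L.
Applying C = C₀e^(−kt): 205.6 × 0.4091 = 84.11 µg/L.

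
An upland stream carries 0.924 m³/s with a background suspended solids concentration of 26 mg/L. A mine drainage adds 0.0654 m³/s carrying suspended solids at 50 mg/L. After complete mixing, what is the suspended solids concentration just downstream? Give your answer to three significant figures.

27.6 mg/L

Mixed concentration C = ΣQC/ΣQ = (0.9240·26.00 + 0.06540·50.00) / 0.9894 = 27.29/0.9894 = 27.59 mg/L.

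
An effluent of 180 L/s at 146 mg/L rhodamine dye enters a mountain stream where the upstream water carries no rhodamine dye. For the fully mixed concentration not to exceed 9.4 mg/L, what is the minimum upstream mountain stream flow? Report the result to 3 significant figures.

2620 L/s

Set C_mix = 9.4: (Q·0 + 180.0·146.0) / (Q + 180.0) = 9.4
→ Q = 180.0·(146.0 − 9.4)/(9.4 − 0) = 2616 L/s.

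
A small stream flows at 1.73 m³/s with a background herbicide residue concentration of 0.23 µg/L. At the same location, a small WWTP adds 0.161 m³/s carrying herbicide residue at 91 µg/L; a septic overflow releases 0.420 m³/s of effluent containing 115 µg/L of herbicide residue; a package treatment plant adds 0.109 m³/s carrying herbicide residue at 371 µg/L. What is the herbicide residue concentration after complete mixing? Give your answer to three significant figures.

42.9 µg/L

Mixed concentration C = ΣQC/ΣQ = (1.730·0.2300 + 0.1610·91.00 + 0.4200·115.0 + 0.1090·371.0) / 2.420 = 103.8/2.420 = 42.89 µg/L.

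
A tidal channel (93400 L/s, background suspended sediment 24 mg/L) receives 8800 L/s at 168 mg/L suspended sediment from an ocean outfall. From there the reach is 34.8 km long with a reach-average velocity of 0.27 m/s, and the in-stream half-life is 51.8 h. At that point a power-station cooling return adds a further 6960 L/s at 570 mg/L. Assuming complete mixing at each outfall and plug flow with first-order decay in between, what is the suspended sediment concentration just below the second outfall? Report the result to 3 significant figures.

Conservation of mass: C = (93400·24.00 + 8800·168.0) / 102200 = 3720000/102200 = 36.40 mg/L; combined flow 102200 L/s.
Travel time t = 34.8·1000 / 0.27 = 128900 s = 35.80 h.
Half-life 51.8 h → k = ln 2 / 51.8 = 0.01338 h⁻¹ = 0.3211 d⁻¹.
Decay over the reach: 36.40·exp(−kt) = 36.40·0.6194 = 22.54 mg/L.
Second outfall: C = (102200·22.54 + 6960·570.0)/109200 = 57.45 mg/L.

57.4 mg/L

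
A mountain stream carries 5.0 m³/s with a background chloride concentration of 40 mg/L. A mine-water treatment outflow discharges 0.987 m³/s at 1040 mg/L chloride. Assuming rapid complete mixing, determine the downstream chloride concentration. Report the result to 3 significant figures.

205 mg/L

Flow-weighted average: C = (5.000·40.00 + 0.9870·1040) / 5.987 = 1226/5.987 = 204.9 mg/L.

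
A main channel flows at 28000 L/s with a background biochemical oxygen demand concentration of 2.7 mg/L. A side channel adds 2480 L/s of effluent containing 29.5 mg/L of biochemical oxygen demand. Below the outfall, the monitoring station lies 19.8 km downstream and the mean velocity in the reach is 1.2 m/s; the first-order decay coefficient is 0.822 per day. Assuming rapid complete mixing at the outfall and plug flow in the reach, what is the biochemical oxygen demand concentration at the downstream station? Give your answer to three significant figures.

Mixed concentration C = ΣQC/ΣQ = (28000·2.700 + 2480·29.50) / 30480 = 148800/30480 = 4.881 mg/L.
Travel time t = 19.8·1000 / 1.2 = 16500 s = 4.583 h.
Decay over the reach: 4.881·exp(−kt) = 4.881·0.8547 = 4.172 mg/L.

4.17 mg/L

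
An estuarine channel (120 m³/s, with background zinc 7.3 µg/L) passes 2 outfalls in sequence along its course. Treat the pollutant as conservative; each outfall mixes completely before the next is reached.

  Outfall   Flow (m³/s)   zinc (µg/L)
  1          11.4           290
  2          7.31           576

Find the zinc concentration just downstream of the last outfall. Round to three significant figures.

Below outfall 1: Q → 131.4 m³/s, C = (120.0·7.300 + 11.40·290.0)/131.4 = 31.83 µg/L.
Below outfall 2: Q → 138.7 m³/s, C = (131.4·31.83 + 7.310·576.0)/138.7 = 60.50 µg/L.

60.5 µg/L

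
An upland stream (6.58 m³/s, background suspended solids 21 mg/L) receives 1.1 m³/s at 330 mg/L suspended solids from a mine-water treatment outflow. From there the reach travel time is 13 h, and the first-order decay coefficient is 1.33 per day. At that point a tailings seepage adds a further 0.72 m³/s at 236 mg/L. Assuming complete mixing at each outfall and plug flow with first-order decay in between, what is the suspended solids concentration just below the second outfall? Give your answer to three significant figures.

49.3 mg/L

Mixed concentration C = ΣQC/ΣQ = (6.580·21.00 + 1.100·330.0) / 7.680 = 501.2/7.680 = 65.26 mg/L; combined flow 7.680 m³/s.
After decay, C = 65.26 × e^(−kt) = 65.26 × 0.4865 = 31.75 mg/L.
Second outfall: C = (7.680·31.75 + 0.7200·236.0)/8.400 = 49.26 mg/L.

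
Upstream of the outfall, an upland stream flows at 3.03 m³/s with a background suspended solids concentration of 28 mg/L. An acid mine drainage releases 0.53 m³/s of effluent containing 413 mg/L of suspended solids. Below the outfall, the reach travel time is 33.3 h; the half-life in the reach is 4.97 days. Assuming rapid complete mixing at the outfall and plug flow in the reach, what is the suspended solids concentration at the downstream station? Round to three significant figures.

70.3 mg/L

Mass balance: C = (3.030·28.00 + 0.5300·413.0) / 3.560 = 303.7/3.560 = 85.32 mg/L.
Half-life 4.97 d → k = ln 2 / 4.97 = 0.1395 d⁻¹.
First-order decay: C = 85.32·exp(−k·t) = 85.32·0.8241 = 70.31 mg/L.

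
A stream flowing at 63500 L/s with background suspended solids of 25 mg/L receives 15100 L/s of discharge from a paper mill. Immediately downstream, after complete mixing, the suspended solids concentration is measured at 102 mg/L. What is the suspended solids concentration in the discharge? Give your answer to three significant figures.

Mass balance: 63500·25.00 + 15100·Cₑ = 78600·102.0
→ Cₑ = (78600·102.0 − 63500·25.00) / 15100 = 425.8 mg/L.

426 mg/L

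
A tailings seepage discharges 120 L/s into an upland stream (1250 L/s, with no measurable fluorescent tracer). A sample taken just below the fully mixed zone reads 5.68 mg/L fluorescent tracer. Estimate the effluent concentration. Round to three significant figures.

64.8 mg/L

Mass balance: 1250·0 + 120.0·Cₑ = 1370·5.680
→ Cₑ = (1370·5.680 − 1250·0) / 120.0 = 64.85 mg/L.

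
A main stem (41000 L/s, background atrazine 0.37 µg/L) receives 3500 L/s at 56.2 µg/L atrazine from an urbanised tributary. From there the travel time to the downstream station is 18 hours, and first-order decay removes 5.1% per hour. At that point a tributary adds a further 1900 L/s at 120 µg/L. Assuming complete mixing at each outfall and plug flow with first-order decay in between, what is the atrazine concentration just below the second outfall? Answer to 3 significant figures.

After mixing, C = (41000·0.3700 + 3500·56.20) / 44500 = 211900/44500 = 4.761 µg/L; combined flow 44500 L/s.
5.1%/h lost → k = −ln(1 − 0.051) = 0.05235 h⁻¹.
First-order decay: C = 4.761·exp(−k·t) = 4.761·0.3898 = 1.856 µg/L.
At the second outfall, C = (44500·1.856 + 1900·120.0) / (44500 + 1900) = 6.693 µg/L.

6.69 µg/L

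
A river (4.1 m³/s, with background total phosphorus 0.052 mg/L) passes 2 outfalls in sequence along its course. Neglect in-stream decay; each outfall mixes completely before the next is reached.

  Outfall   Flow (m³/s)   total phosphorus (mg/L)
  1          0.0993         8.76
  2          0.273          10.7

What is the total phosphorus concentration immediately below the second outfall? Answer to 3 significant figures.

0.895 mg/L

Outfall 1: combined Q = 4.199 m³/s; C = (4.100·0.05200 + 0.09930·8.760)/4.199 = 0.2579 mg/L.
Outfall 2: combined Q = 4.472 m³/s; C = (4.199·0.2579 + 0.2730·10.70)/4.472 = 0.8953 mg/L.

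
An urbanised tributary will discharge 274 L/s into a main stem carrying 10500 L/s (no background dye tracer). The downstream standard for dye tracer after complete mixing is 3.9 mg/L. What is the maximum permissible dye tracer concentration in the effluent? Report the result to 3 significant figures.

153 mg/L

At the limit, (Qr·Cr + Qe·Cₑ)/(Qr + Qe) = 3.9:
Cₑ = (10770·3.9 − 10500·0) / 274.0 = 153.4 mg/L.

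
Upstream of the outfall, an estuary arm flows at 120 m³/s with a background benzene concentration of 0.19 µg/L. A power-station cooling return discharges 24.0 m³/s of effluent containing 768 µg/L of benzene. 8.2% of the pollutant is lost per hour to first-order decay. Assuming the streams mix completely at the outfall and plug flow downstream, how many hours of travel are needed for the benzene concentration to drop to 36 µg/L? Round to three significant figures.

After mixing, C = (120.0·0.1900 + 24.00·768.0) / 144.0 = 18450/144.0 = 128.2 µg/L.
8.2%/h lost → k = −ln(1 − 0.082) = 0.08556 h⁻¹.
128.2·exp(−k·t) = 36 → t = ln(128.2/36)/k = 53430 s = 14.84 h.

14.8 h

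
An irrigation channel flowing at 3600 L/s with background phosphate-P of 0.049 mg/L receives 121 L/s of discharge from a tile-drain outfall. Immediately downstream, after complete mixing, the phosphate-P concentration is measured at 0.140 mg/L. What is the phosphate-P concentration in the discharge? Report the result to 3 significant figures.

2.85 mg/L

Mass balance: 3600·0.04900 + 121.0·Cₑ = 3721·0.1400
→ Cₑ = (3721·0.1400 − 3600·0.04900) / 121.0 = 2.847 mg/L.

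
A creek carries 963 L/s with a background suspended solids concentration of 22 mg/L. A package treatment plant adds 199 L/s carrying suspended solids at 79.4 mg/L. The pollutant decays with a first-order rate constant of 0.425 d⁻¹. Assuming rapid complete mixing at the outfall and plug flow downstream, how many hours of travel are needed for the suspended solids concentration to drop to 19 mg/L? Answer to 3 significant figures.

29.1 h

Conservation of mass: C = (963.0·22.00 + 199.0·79.40) / 1162 = 36990/1162 = 31.83 mg/L.
31.83·exp(−k·t) = 19 → t = ln(31.83/19)/k = 104900 s = 29.14 h.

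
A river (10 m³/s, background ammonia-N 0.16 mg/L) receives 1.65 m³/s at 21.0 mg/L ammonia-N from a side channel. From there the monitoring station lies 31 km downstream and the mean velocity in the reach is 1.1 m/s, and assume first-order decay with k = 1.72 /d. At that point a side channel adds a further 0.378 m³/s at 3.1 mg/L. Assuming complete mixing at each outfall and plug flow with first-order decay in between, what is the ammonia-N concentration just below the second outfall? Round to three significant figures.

1.82 mg/L

Mixed concentration C = ΣQC/ΣQ = (10.00·0.1600 + 1.650·21.00) / 11.65 = 36.25/11.65 = 3.112 mg/L; combined flow 11.65 m³/s.
Travel time t = 31·1000 / 1.1 = 28180 s = 7.828 h.
First-order decay: C = 3.112·exp(−k·t) = 3.112·0.5706 = 1.776 mg/L.
At the second outfall, C = (11.65·1.776 + 0.3780·3.100) / (11.65 + 0.3780) = 1.817 mg/L.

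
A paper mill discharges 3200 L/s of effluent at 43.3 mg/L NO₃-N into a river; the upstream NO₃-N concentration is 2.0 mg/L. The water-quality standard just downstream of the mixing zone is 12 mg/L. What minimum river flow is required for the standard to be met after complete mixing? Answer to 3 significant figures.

Set C_mix = 12: (Q·2.000 + 3200·43.30) / (Q + 3200) = 12
→ Q = 3200·(43.30 − 12)/(12 − 2.000) = 10020 L/s.

10000 L/s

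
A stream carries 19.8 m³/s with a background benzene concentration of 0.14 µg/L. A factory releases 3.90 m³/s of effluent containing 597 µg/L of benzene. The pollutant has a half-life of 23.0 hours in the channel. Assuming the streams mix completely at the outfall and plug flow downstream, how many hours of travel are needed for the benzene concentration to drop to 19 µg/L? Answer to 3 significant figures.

Conservation of mass: C = (19.80·0.1400 + 3.900·597.0) / 23.70 = 2331/23.70 = 98.36 µg/L.
Half-life 23.0 h → k = ln 2 / 23.0 = 0.03014 h⁻¹ = 0.7233 d⁻¹.
98.36·exp(−k·t) = 19 → t = ln(98.36/19)/k = 196400 s = 54.56 h.

54.6 h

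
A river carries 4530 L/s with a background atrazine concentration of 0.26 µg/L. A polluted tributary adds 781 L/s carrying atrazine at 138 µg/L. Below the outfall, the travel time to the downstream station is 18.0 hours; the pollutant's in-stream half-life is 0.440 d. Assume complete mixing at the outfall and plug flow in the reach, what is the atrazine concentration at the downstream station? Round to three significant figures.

6.29 µg/L

Mixed concentration C = ΣQC/ΣQ = (4530·0.2600 + 781.0·138.0) / 5311 = 109000/5311 = 20.52 µg/L.
Half-life 0.440 d → k = ln 2 / 0.440 = 1.575 d⁻¹.
Decay over the reach: 20.52·exp(−kt) = 20.52·0.3068 = 6.294 µg/L.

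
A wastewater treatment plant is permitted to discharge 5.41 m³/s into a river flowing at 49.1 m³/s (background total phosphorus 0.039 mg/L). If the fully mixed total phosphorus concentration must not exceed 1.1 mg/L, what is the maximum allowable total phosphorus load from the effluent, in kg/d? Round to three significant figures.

Mass balance at the limit: 49.10·0.03900 + 5.410·Cₑ = 54.51·1.1 → Cₑ = 10.73 mg/L.
Load = 5.410 m³/s × 10.73 g/m³ × 86 400 s/d = 5015 kg/d.

5020 kg/d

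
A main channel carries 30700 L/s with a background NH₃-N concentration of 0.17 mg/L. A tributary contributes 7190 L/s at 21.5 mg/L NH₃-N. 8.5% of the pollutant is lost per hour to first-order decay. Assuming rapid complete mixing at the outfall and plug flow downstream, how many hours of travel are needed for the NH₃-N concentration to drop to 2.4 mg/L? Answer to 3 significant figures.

Mixed concentration C = ΣQC/ΣQ = (30700·0.1700 + 7190·21.50) / 37890 = 159800/37890 = 4.218 mg/L.
8.5%/h lost → k = −ln(1 − 0.085) = 0.08883 h⁻¹.
4.218·exp(−k·t) = 2.4 → t = ln(4.218/2.4)/k = 22850 s = 6.347 h.

6.35 h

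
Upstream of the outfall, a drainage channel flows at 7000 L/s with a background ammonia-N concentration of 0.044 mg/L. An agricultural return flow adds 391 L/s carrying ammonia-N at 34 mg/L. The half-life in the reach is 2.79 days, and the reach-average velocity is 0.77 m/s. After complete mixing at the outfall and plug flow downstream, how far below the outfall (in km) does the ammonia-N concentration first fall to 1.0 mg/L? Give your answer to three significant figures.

163 km

Mass balance: C = (7000·0.04400 + 391.0·34.00) / 7391 = 13600/7391 = 1.840 mg/L.
Half-life 2.79 d → k = ln 2 / 2.79 = 0.2484 d⁻¹.
Set 1.840·exp(−k·t) = 1.0 → t = ln(1.840/1.0)/k = 212100 s = 58.92 h.
Distance = v·t = 0.77·212100 = 163300 m = 163.3 km.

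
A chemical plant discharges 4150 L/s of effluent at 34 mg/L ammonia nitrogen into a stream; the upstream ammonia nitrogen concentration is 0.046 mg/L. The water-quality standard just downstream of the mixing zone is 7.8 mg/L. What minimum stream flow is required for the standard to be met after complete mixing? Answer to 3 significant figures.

14000 L/s

Set C_mix = 7.8: (Q·0.04600 + 4150·34.00) / (Q + 4150) = 7.8
→ Q = 4150·(34.00 − 7.8)/(7.8 − 0.04600) = 14020 L/s.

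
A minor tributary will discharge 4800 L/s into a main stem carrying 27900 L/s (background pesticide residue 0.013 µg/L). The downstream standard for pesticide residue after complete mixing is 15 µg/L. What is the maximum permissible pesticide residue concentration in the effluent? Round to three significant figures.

At the limit, (Qr·Cr + Qe·Cₑ)/(Qr + Qe) = 15:
Cₑ = (32700·15 − 27900·0.01300) / 4800 = 102.1 µg/L.

102 µg/L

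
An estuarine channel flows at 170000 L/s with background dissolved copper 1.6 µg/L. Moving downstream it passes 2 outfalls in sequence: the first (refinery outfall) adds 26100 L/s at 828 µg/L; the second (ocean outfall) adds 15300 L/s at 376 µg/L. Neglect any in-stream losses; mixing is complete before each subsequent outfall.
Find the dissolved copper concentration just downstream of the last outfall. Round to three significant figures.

Below outfall 1: Q → 196100 L/s, C = (170000·1.600 + 26100·828.0)/196100 = 111.6 µg/L.
Below outfall 2: Q → 211400 L/s, C = (196100·111.6 + 15300·376.0)/211400 = 130.7 µg/L.

131 µg/L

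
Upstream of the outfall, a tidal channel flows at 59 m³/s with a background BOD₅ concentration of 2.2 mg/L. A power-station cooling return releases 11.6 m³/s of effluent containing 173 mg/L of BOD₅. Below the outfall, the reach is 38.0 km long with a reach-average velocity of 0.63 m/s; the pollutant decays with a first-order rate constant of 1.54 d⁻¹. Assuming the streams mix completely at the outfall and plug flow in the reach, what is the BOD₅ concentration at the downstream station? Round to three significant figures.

Mixed concentration C = ΣQC/ΣQ = (59.00·2.200 + 11.60·173.0) / 70.60 = 2137/70.60 = 30.26 mg/L.
Travel time t = 38.0·1000 / 0.63 = 60320 s = 16.75 h.
Applying C = C₀e^(−kt): 30.26 × 0.3413 = 10.33 mg/L.

10.3 mg/L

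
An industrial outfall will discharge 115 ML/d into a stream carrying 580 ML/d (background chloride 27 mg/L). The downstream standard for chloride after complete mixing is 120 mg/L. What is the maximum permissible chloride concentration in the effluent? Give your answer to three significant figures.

At the limit, (Qr·Cr + Qe·Cₑ)/(Qr + Qe) = 120:
Cₑ = (695.0·120 − 580.0·27.00) / 115.0 = 589.0 mg/L.

589 mg/L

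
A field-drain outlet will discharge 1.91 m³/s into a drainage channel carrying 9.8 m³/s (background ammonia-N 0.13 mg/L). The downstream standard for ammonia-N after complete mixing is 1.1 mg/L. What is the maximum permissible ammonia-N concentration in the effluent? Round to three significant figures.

6.08 mg/L

At the limit, (Qr·Cr + Qe·Cₑ)/(Qr + Qe) = 1.1:
Cₑ = (11.71·1.1 − 9.800·0.1300) / 1.910 = 6.077 mg/L.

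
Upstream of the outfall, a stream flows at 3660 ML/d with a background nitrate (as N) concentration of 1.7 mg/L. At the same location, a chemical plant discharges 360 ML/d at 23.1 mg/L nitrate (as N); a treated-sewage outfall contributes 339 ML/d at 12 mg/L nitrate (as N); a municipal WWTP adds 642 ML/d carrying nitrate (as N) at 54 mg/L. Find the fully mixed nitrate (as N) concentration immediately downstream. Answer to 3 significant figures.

Mass balance: C = (3660·1.700 + 360.0·23.10 + 339.0·12.00 + 642.0·54.00) / 5001 = 53270/5001 = 10.65 mg/L.

10.7 mg/L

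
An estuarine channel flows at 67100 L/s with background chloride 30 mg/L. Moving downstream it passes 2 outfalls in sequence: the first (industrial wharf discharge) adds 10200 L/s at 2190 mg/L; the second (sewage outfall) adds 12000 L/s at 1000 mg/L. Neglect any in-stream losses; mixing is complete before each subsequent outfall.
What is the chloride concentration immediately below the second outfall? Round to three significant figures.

Below outfall 1: Q → 77300 L/s, C = (67100·30.00 + 10200·2190)/77300 = 315.0 mg/L.
Below outfall 2: Q → 89300 L/s, C = (77300·315.0 + 12000·1000)/89300 = 407.1 mg/L.

407 mg/L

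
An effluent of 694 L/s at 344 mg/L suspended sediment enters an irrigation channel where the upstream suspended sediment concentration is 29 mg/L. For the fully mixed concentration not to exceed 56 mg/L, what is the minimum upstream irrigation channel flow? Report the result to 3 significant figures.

7400 L/s

Set C_mix = 56: (Q·29.00 + 694.0·344.0) / (Q + 694.0) = 56
→ Q = 694.0·(344.0 − 56)/(56 − 29.00) = 7403 L/s.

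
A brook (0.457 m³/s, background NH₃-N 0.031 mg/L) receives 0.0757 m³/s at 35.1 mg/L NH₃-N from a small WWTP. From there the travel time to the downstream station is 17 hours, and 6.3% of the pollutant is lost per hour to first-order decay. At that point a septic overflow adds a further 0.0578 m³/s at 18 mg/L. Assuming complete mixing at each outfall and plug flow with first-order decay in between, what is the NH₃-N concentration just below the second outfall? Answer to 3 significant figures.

3.26 mg/L

After mixing, C = (0.4570·0.03100 + 0.07570·35.10) / 0.5327 = 2.671/0.5327 = 5.015 mg/L; combined flow 0.5327 m³/s.
6.3%/h lost → k = −ln(1 − 0.063) = 0.06507 h⁻¹.
Decay over the reach: 5.015·exp(−kt) = 5.015·0.3308 = 1.659 mg/L.
Second outfall: C = (0.5327·1.659 + 0.05780·18.00)/0.5905 = 3.258 mg/L.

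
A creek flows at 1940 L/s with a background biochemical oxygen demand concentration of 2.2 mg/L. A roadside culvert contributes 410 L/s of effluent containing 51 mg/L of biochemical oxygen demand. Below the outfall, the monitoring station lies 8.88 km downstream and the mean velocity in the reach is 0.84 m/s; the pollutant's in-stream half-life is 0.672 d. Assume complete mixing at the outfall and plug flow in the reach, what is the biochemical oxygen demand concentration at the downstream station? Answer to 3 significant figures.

Mass balance: C = (1940·2.200 + 410.0·51.00) / 2350 = 25180/2350 = 10.71 mg/L.
Travel time t = 8.88·1000 / 0.84 = 10570 s = 2.937 h.
Half-life 0.672 d → k = ln 2 / 0.672 = 1.031 d⁻¹.
First-order decay: C = 10.71·exp(−k·t) = 10.71·0.8814 = 9.444 mg/L.

9.44 mg/L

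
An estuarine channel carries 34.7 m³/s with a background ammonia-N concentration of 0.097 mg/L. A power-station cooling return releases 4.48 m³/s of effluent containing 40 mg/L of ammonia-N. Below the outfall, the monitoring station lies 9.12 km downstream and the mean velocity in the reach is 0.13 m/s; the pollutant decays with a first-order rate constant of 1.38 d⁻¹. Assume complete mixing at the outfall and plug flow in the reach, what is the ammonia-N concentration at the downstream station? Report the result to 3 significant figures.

1.52 mg/L

Mass balance: C = (34.70·0.09700 + 4.480·40.00) / 39.18 = 182.6/39.18 = 4.660 mg/L.
Travel time t = 9.12·1000 / 0.13 = 70150 s = 19.49 h.
First-order decay: C = 4.660·exp(−k·t) = 4.660·0.3261 = 1.520 mg/L.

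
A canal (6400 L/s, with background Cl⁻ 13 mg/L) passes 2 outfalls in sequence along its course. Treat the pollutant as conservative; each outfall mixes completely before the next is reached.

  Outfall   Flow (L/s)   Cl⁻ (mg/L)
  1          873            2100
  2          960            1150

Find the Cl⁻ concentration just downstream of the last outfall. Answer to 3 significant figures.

Outfall 1: combined Q = 7273 L/s; C = (6400·13.00 + 873.0·2100)/7273 = 263.5 mg/L.
Outfall 2: combined Q = 8233 L/s; C = (7273·263.5 + 960.0·1150)/8233 = 366.9 mg/L.

367 mg/L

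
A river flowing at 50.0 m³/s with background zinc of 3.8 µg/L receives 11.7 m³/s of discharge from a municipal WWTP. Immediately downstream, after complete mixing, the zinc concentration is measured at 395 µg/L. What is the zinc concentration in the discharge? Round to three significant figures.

2070 µg/L

Mass balance: 50.00·3.800 + 11.70·Cₑ = 61.70·395.0
→ Cₑ = (61.70·395.0 − 50.00·3.800) / 11.70 = 2067 µg/L.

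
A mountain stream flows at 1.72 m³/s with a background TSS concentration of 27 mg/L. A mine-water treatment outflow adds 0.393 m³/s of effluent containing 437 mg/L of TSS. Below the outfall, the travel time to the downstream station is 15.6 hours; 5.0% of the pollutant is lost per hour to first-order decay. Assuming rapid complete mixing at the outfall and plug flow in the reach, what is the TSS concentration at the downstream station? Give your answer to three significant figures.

Mass balance: C = (1.720·27.00 + 0.3930·437.0) / 2.113 = 218.2/2.113 = 103.3 mg/L.
5.0%/h lost → k = −ln(1 − 0.05) = 0.05129 h⁻¹.
Decay over the reach: 103.3·exp(−kt) = 103.3·0.4493 = 46.39 mg/L.

46.4 mg/L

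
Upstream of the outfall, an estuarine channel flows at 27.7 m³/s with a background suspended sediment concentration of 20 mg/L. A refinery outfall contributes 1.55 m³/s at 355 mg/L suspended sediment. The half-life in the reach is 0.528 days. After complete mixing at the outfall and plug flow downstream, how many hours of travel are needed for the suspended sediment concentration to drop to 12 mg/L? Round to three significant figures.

Conservation of mass: C = (27.70·20.00 + 1.550·355.0) / 29.25 = 1104/29.25 = 37.75 mg/L.
Half-life 0.528 d → k = ln 2 / 0.528 = 1.313 d⁻¹.
37.75·exp(−k·t) = 12 → t = ln(37.75/12)/k = 75430 s = 20.95 h.

21.0 h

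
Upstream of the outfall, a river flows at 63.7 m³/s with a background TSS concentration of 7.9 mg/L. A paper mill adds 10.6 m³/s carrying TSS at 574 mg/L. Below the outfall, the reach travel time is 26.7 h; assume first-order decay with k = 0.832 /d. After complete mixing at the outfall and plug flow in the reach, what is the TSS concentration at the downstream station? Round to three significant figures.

Mass balance: C = (63.70·7.900 + 10.60·574.0) / 74.30 = 6588/74.30 = 88.66 mg/L.
Applying C = C₀e^(−kt): 88.66 × 0.3963 = 35.14 mg/L.

35.1 mg/L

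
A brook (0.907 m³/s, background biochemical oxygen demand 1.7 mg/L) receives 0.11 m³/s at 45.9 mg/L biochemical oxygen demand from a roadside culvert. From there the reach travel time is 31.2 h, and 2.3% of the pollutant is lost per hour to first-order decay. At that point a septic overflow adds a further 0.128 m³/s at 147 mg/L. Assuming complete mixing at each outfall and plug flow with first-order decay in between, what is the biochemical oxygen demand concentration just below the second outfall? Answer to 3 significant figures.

19.2 mg/L

Mixed concentration C = ΣQC/ΣQ = (0.9070·1.700 + 0.1100·45.90) / 1.017 = 6.591/1.017 = 6.481 mg/L; combined flow 1.017 m³/s.
2.3%/h lost → k = −ln(1 − 0.023) = 0.02327 h⁻¹.
First-order decay: C = 6.481·exp(−k·t) = 6.481·0.4838 = 3.136 mg/L.
Second outfall: C = (1.017·3.136 + 0.1280·147.0)/1.145 = 19.22 mg/L.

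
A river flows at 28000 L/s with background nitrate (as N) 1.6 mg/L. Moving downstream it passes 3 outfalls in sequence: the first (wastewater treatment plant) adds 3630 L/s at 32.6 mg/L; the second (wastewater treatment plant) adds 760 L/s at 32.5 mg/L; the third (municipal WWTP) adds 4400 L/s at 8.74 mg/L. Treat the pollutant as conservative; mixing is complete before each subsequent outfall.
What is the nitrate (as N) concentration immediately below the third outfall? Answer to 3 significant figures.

6.15 mg/L

Below outfall 1: Q → 31630 L/s, C = (28000·1.600 + 3630·32.60)/31630 = 5.158 mg/L.
Below outfall 2: Q → 32390 L/s, C = (31630·5.158 + 760.0·32.50)/32390 = 5.799 mg/L.
Below outfall 3: Q → 36790 L/s, C = (32390·5.799 + 4400·8.740)/36790 = 6.151 mg/L.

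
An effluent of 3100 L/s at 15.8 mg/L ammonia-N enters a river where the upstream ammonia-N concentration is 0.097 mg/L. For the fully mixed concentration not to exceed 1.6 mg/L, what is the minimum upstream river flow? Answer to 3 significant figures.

29300 L/s

Set C_mix = 1.6: (Q·0.09700 + 3100·15.80) / (Q + 3100) = 1.6
→ Q = 3100·(15.80 − 1.6)/(1.6 − 0.09700) = 29290 L/s.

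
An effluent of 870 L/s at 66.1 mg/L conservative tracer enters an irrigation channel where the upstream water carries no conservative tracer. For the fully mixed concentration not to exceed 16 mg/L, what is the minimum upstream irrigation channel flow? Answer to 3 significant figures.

2720 L/s

Set C_mix = 16: (Q·0 + 870.0·66.10) / (Q + 870.0) = 16
→ Q = 870.0·(66.10 − 16)/(16 − 0) = 2724 L/s.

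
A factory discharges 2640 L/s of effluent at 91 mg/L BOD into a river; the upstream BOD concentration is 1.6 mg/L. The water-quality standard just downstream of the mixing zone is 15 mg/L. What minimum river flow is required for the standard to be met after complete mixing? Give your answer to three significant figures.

15000 L/s

Set C_mix = 15: (Q·1.600 + 2640·91.00) / (Q + 2640) = 15
→ Q = 2640·(91.00 − 15)/(15 − 1.600) = 14970 L/s.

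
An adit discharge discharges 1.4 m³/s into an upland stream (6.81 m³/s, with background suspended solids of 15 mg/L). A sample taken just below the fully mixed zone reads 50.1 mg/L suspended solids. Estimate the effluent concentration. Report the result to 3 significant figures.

Mass balance: 6.810·15.00 + 1.400·Cₑ = 8.210·50.10
→ Cₑ = (8.210·50.10 − 6.810·15.00) / 1.400 = 220.8 mg/L.

221 mg/L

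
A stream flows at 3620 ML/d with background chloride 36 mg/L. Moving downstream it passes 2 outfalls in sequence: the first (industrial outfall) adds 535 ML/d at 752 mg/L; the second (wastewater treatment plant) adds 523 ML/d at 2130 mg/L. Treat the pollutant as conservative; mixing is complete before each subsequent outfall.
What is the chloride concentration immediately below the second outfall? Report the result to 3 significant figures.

352 mg/L

After outfall 1: Q = 3620 + 535.0 = 4155 ML/d; C = (3620·36.00 + 535.0·752.0)/4155 = 128.2 mg/L.
After outfall 2: Q = 4155 + 523.0 = 4678 ML/d; C = (4155·128.2 + 523.0·2130)/4678 = 352.0 mg/L.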